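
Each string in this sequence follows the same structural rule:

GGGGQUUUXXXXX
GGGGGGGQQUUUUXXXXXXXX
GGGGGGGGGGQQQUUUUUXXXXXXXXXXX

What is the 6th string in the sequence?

Each string has the form G^{3n+1} Q^{n} U^{n+2} X^{3n+2} (n = 1, 2, …).
For term 6, n = 6, so the run lengths are 19, 6, 8, 20.

GGGGGGGGGGGGGGGGGGGQQQQQQUUUUUUUUXXXXXXXXXXXXXXXXXXXX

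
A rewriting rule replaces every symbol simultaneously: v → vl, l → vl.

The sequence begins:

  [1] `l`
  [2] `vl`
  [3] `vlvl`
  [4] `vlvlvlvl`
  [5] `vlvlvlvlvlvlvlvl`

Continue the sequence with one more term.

Applying the rule to each of the 16 symbols of vlvlvlvlvlvlvlvl gives the pieces vl vl vl vl vl vl vl vl vl vl vl vl vl vl vl vl, which concatenate to the answer.

vlvlvlvlvlvlvlvlvlvlvlvlvlvlvlvl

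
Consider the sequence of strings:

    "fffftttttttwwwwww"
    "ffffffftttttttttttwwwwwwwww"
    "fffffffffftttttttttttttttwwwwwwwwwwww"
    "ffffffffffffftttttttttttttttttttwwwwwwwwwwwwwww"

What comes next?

fffffffffffffffftttttttttttttttttttttttwwwwwwwwwwwwwwwwww

Each string has the form f^{3n-2} t^{4n-1} w^{3n}, where the shown terms are n = 2, 3, 4, 5.
Setting n = 6 gives 16, 23, 18 characters in each block.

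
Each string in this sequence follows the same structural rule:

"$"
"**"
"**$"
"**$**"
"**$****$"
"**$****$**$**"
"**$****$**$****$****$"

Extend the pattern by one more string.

This is a Fibonacci-style word recurrence s(k) = s(k−1)·s(k−2): e.g. **·$ = **$.
The next term joins **$****$**$****$****$ and **$****$**$**.

**$****$**$****$****$**$****$**$**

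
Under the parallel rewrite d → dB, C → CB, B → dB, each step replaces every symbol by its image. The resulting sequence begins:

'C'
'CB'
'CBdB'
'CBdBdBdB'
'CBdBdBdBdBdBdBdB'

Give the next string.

CBdBdBdBdBdBdBdBdBdBdBdBdBdBdBdB

Applying the rule to each of the 16 symbols of CBdBdBdBdBdBdBdB gives the pieces CB dB dB dB dB dB dB dB dB dB dB dB dB dB dB dB, which concatenate to the answer.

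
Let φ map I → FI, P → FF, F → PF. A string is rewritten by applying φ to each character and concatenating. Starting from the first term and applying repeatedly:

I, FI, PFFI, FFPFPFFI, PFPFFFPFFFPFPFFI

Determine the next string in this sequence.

Rewriting the 16 symbols of PFPFFFPFFFPFPFFI one by one yields FF PF FF PF PF PF FF PF PF PF FF PF FF PF PF FI; concatenated:

FFPFFFPFPFPFFFPFPFPFFFPFFFPFPFFI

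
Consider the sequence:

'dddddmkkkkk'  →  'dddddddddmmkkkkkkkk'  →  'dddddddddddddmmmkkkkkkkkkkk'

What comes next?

dddddddddddddddddmmmmkkkkkkkkkkkkkk

Reading off run lengths: d runs 5, 9, 13; m runs 1, 2, 3; k runs 5, 8, 11 — each is linear in n (n = 1, 2, …).
At n = 4 the blocks have lengths 17, 4, 14.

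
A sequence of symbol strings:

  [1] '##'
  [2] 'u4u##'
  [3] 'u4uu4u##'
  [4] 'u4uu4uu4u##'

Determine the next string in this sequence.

Every step adds u4u at the front: s(k+1) = u4u·s(k).
Applying this once more to u4uu4uu4u##:

u4uu4uu4uu4u##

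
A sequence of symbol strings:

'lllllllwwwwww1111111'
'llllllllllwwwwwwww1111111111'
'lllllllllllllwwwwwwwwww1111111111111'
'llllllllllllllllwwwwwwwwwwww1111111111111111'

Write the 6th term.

llllllllllllllllllllllwwwwwwwwwwwwwwww1111111111111111111111

The n-th term is 3n-2 l's then 2n w's then 3n-2 1's, where the shown terms are n = 3, 4, 5, 6.
Setting n = 8 gives 22, 16, 22 characters in each block.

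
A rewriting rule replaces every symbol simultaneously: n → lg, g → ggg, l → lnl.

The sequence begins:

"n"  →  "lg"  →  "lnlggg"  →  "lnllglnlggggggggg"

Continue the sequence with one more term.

Applying the rule to each of the 17 symbols of lnllglnlggggggggg gives the pieces lnl lg lnl lnl ggg lnl lg lnl ggg ggg ggg ggg ggg ggg ggg ggg ggg, which concatenate to the answer.

lnllglnllnlggglnllglnlggggggggggggggggggggggggggg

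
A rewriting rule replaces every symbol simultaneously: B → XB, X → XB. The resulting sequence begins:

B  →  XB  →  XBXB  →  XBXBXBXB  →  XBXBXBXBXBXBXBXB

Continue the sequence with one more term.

Applying the rule to each of the 16 symbols of XBXBXBXBXBXBXBXB gives the pieces XB XB XB XB XB XB XB XB XB XB XB XB XB XB XB XB, which concatenate to the answer.

XBXBXBXBXBXBXBXBXBXBXBXBXBXBXBXB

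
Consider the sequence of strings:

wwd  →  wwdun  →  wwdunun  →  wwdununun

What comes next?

Every step adds un to the end: s(k+1) = s(k)·un.
Applying this once more to wwdununun:

wwdunununun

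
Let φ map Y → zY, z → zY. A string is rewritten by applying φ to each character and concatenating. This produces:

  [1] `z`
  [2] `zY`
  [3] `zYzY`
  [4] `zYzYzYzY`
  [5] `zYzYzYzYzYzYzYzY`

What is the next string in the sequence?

zYzYzYzYzYzYzYzYzYzYzYzYzYzYzYzY

Replace each of the 16 characters of zYzYzYzYzYzYzYzY in place — zY zY zY zY zY zY zY zY zY zY zY zY zY zY zY zY — and concatenate.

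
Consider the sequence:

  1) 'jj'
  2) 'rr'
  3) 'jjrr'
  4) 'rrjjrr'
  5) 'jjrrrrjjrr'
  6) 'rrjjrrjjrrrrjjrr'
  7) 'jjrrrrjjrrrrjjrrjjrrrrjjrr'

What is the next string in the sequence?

rrjjrrjjrrrrjjrrjjrrrrjjrrrrjjrrjjrrrrjjrr

Each term (from the third on) is the two preceding terms concatenated in order: term 3 = jj·rr = jjrr.
Continuing: rrjjrrjjrrrrjjrr · jjrrrrjjrrrrjjrrjjrrrrjjrr gives term 8.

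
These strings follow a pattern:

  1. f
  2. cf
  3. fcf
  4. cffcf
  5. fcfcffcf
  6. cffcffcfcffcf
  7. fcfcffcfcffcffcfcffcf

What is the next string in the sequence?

This is a Fibonacci-style word recurrence s(k) = s(k−2)·s(k−1): e.g. f·cf = fcf.
So term 8 is cffcffcfcffcf·fcfcffcfcffcffcfcffcf.

cffcffcfcffcffcfcffcfcffcffcfcffcf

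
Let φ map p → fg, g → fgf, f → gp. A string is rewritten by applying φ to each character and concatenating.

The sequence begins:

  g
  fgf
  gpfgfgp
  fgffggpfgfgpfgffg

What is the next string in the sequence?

Applying the rule to each of the 17 symbols of fgffggpfgfgpfgffg gives the pieces gp fgf gp gp fgf fgf fg gp fgf gp fgf fg gp fgf gp gp fgf, which concatenate to the answer.

gpfgfgpgpfgffgffggpfgfgpfgffggpfgfgpgpfgf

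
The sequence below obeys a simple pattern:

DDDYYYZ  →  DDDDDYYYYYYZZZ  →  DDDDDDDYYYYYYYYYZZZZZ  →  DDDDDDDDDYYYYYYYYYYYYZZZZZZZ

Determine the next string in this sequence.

The n-th term is 2n+1 D's then 3n Y's then 2n-1 Z's (n = 1, 2, …).
At n = 5 the blocks have lengths 11, 15, 9.

DDDDDDDDDDDYYYYYYYYYYYYYYYZZZZZZZZZ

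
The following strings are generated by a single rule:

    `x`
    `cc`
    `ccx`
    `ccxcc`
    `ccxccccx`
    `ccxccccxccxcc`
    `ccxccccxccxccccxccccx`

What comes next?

Each term (from the third on) is the previous term followed by the one before it: term 3 = cc·x = ccx.
Continuing: ccxccccxccxccccxccccx · ccxccccxccxcc gives term 8.

ccxccccxccxccccxccccxccxccccxccxcc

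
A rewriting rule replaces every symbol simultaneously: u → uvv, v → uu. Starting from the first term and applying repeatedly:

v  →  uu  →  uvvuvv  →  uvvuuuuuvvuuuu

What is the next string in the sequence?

Rewriting the 14 symbols of uvvuuuuuvvuuuu one by one yields uvv uu uu uvv uvv uvv uvv uvv uu uu uvv uvv uvv uvv; concatenated:

uvvuuuuuvvuvvuvvuvvuvvuuuuuvvuvvuvvuvv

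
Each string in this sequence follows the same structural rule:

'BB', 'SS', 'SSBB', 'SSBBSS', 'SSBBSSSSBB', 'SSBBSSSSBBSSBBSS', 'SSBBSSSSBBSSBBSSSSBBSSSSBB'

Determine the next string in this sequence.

This is a Fibonacci-style word recurrence s(k) = s(k−1)·s(k−2): e.g. SS·BB = SSBB.
The next term joins SSBBSSSSBBSSBBSSSSBBSSSSBB and SSBBSSSSBBSSBBSS.

SSBBSSSSBBSSBBSSSSBBSSSSBBSSBBSSSSBBSSBBSS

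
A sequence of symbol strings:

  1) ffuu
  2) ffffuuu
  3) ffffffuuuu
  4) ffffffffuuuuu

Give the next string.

The n-th term is 2n f's then n+1 u's (n = 1, 2, …).
At n = 5 the blocks have lengths 10, 6.

ffffffffffuuuuuu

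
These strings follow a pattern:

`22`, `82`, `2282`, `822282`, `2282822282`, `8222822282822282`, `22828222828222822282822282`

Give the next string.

Each term (from the third on) is the two preceding terms concatenated in order: term 3 = 22·82 = 2282.
So term 8 is 8222822282822282·22828222828222822282822282.

822282228282228222828222828222822282822282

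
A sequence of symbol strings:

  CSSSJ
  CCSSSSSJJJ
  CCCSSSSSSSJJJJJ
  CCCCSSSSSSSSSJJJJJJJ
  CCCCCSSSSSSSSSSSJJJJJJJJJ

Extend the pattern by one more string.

Reading off run lengths: C runs 1, 2, 3, 4, 5; S runs 3, 5, 7, 9, 11; J runs 1, 3, 5, 7, 9 — each is linear in n (n = 1, 2, …).
At n = 6 the blocks have lengths 6, 13, 11.

CCCCCCSSSSSSSSSSSSSJJJJJJJJJJJ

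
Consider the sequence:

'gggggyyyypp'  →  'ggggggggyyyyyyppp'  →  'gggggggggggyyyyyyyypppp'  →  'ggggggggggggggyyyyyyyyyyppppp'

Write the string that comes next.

gggggggggggggggggyyyyyyyyyyyypppppp

The n-th term is 3n-1 g's then 2n y's then n p's, where the shown terms are n = 2, 3, 4, 5.
Setting n = 6 gives 17, 12, 6 characters in each block.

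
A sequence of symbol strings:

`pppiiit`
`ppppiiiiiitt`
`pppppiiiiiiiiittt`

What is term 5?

Reading off run lengths: p runs 3, 4, 5; i runs 3, 6, 9; t runs 1, 2, 3 — each is linear in n (n = 1, 2, …).
For term 5, n = 5, so the run lengths are 7, 15, 5.

pppppppiiiiiiiiiiiiiiittttt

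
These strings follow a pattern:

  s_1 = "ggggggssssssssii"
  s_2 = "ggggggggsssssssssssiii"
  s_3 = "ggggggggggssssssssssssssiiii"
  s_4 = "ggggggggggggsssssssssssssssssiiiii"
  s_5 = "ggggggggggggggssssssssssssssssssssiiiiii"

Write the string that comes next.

ggggggggggggggggsssssssssssssssssssssssiiiiiii

Each string has the form g^{2n} s^{3n-1} i^{n-1}, where the shown terms are n = 3, 4, 5, 6, 7.
At n = 8 the blocks have lengths 16, 23, 7.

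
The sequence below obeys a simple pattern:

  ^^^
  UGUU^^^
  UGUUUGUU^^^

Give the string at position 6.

Every step adds UGUU at the front: s(k+1) = UGUU·s(k).
From UGUUUGUU^^^, 3 further steps: UGUUUGUU^^^ → UGUUUGUUUGUU^^^ → UGUUUGUUUGUUUGUU^^^ → (answer).

UGUUUGUUUGUUUGUUUGUU^^^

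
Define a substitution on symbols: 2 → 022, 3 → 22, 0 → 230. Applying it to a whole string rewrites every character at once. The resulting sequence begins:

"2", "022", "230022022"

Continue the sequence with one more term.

Apply φ to 230022022 symbol by symbol: 2→022, 3→22, 0→230, 0→230, 2→022, 2→022, 0→230, 2→022, 2→022; joined: 022 22 230 230 022 022 230 022 022.

02222230230022022230022022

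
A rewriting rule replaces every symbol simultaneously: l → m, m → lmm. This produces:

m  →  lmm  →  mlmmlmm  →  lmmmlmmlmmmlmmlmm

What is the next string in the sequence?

Replace each of the 17 characters of lmmmlmmlmmmlmmlmm in place — m lmm lmm lmm m lmm lmm m lmm lmm lmm m lmm lmm m lmm lmm — and concatenate.

mlmmlmmlmmmlmmlmmmlmmlmmlmmmlmmlmmmlmmlmm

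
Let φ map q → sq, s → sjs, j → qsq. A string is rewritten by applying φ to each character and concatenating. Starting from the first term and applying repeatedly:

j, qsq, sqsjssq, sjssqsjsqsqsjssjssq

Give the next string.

sjsqsqsjssjssqsjsqsqsjssqsjssqsjsqsqsjssjsqsqsjssjssq

φ(sjssqsjsqsqsjssjssq) expands symbol-by-symbol to sjs qsq sjs sjs sq sjs qsq sjs sq sjs sq sjs qsq sjs sjs qsq sjs sjs sq; joining the 19 pieces gives the next term.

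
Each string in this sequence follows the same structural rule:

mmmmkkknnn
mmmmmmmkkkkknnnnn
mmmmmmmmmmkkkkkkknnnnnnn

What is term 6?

mmmmmmmmmmmmmmmmmmmkkkkkkkkkkkkknnnnnnnnnnnnn

Term n consists of 3n+1 m's, followed by 2n+1 k's, followed by 2n+1 n's (n = 1, 2, …).
For term 6, n = 6, so the run lengths are 19, 13, 13.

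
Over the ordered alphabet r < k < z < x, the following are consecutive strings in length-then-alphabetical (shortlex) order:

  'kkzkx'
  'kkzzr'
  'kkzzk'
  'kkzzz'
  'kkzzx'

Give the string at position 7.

kkzxk

Continuing the enumeration 2 steps past kkzzx: kkzzx → kkzxr → (answer).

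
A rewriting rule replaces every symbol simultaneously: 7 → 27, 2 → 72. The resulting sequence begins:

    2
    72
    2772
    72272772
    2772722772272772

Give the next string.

Replace each of the 16 characters of 2772722772272772 in place — 72 27 27 72 27 72 72 27 27 72 72 27 72 27 27 72 — and concatenate.

72272772277272272772722772272772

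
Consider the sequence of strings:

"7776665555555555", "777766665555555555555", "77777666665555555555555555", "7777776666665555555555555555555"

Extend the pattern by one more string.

777777766666665555555555555555555555

Term n consists of n 7's, followed by n 6's, followed by 3n+1 5's, where the shown terms are n = 3, 4, 5, 6.
Setting n = 7 gives 7, 7, 22 characters in each block.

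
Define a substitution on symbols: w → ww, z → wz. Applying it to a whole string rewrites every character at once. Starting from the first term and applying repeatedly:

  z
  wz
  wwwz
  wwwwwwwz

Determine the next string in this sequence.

wwwwwwwwwwwwwwwz

Expanding wwwwwwwz: w→ww, w→ww, w→ww, w→ww, w→ww, w→ww, w→ww, z→wz. Concatenated: ww ww ww ww ww ww ww wz.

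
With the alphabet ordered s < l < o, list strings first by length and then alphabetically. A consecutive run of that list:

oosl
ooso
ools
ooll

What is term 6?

ooos

Continuing the enumeration 2 steps past ooll: ooll → oolo → (answer).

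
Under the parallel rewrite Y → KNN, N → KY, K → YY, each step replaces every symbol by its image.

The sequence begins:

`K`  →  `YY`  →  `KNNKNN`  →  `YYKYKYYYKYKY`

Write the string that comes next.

Expanding YYKYKYYYKYKY: Y→KNN, Y→KNN, K→YY, Y→KNN, K→YY, Y→KNN, Y→KNN, Y→KNN, K→YY, Y→KNN, K→YY, Y→KNN. Concatenated: KNN KNN YY KNN YY KNN KNN KNN YY KNN YY KNN.

KNNKNNYYKNNYYKNNKNNKNNYYKNNYYKNN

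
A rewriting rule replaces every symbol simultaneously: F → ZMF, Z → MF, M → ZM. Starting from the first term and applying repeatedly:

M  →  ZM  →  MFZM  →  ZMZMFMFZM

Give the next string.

MFZMMFZMZMFZMZMFMFZM

Expanding ZMZMFMFZM: Z→MF, M→ZM, Z→MF, M→ZM, F→ZMF, M→ZM, F→ZMF, Z→MF, M→ZM. Concatenated: MF ZM MF ZM ZMF ZM ZMF MF ZM.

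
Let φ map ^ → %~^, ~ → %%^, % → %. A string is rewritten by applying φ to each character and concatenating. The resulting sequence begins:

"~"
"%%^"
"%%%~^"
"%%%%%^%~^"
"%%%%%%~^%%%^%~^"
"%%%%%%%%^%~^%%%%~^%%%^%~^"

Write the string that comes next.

%%%%%%%%%~^%%%^%~^%%%%%%^%~^%%%%~^%%%^%~^

Applying the rule to each of the 25 symbols of %%%%%%%%^%~^%%%%~^%%%^%~^ gives the pieces % % % % % % % % %~^ % %%^ %~^ % % % % %%^ %~^ % % % %~^ % %%^ %~^, which concatenate to the answer.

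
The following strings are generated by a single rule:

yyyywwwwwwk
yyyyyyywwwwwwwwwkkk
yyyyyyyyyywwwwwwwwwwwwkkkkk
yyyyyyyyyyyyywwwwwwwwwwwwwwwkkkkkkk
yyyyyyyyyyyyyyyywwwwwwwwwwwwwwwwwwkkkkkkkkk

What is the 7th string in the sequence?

yyyyyyyyyyyyyyyyyyyyyywwwwwwwwwwwwwwwwwwwwwwwwkkkkkkkkkkkkk

Each string has the form y^{3n+1} w^{3n+3} k^{2n-1} (n = 1, 2, …).
At n = 7 the blocks have lengths 22, 24, 13.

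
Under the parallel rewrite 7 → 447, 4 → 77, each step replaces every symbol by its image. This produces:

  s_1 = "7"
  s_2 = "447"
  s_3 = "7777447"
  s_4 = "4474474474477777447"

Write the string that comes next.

77774477777447777744777774474474474474477777447

Applying the rule to each of the 19 symbols of 4474474474477777447 gives the pieces 77 77 447 77 77 447 77 77 447 77 77 447 447 447 447 447 77 77 447, which concatenate to the answer.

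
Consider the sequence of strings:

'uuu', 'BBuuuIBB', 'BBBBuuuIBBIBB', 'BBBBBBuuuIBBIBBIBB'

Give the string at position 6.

s(k+1) = BB·s(k)·IBB, so each term gains BB as a prefix and IBB as a suffix.
From BBBBBBuuuIBBIBBIBB, 2 further steps: BBBBBBuuuIBBIBBIBB → BBBBBBBBuuuIBBIBBIBBIBB → (answer).

BBBBBBBBBBuuuIBBIBBIBBIBBIBB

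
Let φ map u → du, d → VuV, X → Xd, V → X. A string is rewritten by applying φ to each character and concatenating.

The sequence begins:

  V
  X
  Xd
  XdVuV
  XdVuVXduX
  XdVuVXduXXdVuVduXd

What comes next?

Replace each of the 18 characters of XdVuVXduXXdVuVduXd in place — Xd VuV X du X Xd VuV du Xd Xd VuV X du X VuV du Xd VuV — and concatenate.

XdVuVXduXXdVuVduXdXdVuVXduXVuVduXdVuV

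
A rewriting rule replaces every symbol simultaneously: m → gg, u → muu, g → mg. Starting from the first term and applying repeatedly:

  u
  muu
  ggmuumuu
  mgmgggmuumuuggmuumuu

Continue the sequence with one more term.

Rewriting the 20 symbols of mgmgggmuumuuggmuumuu one by one yields gg mg gg mg mg mg gg muu muu gg muu muu mg mg gg muu muu gg muu muu; concatenated:

ggmgggmgmgmgggmuumuuggmuumuumgmgggmuumuuggmuumuu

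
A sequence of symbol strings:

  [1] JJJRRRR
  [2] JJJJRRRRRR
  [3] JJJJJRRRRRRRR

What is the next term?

Each string has the form J^{n+1} R^{2n}, where the shown terms are n = 2, 3, 4.
At n = 5 the blocks have lengths 6, 10.

JJJJJJRRRRRRRRRR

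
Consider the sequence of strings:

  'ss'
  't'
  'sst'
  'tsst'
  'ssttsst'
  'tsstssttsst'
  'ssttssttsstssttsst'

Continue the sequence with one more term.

This is a Fibonacci-style word recurrence s(k) = s(k−2)·s(k−1): e.g. ss·t = sst.
The next term joins tsstssttsst and ssttssttsstssttsst.

tsstssttsstssttssttsstssttsst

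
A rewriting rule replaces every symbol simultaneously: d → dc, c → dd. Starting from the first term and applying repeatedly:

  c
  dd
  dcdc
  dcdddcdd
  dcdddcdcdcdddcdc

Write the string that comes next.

dcdddcdcdcdddcdddcdddcdcdcdddcdd

Applying the rule to each of the 16 symbols of dcdddcdcdcdddcdc gives the pieces dc dd dc dc dc dd dc dd dc dd dc dc dc dd dc dd, which concatenate to the answer.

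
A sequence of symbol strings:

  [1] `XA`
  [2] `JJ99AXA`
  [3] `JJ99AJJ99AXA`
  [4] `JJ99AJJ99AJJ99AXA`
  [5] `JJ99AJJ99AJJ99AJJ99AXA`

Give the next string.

Each term is the previous one with JJ99A prepended.
Applying this once more to JJ99AJJ99AJJ99AJJ99AXA:

JJ99AJJ99AJJ99AJJ99AJJ99AXA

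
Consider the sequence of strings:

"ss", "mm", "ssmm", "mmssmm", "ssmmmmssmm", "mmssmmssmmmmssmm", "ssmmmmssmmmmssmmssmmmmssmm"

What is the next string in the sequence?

Each term (from the third on) is the two preceding terms concatenated in order: term 3 = ss·mm = ssmm.
The next term joins mmssmmssmmmmssmm and ssmmmmssmmmmssmmssmmmmssmm.

mmssmmssmmmmssmmssmmmmssmmmmssmmssmmmmssmm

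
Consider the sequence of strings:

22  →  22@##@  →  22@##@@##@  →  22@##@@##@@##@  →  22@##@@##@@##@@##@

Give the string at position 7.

Each term is the previous one with @##@ appended.
From 22@##@@##@@##@@##@, 2 further steps: 22@##@@##@@##@@##@ → 22@##@@##@@##@@##@@##@ → (answer).

22@##@@##@@##@@##@@##@@##@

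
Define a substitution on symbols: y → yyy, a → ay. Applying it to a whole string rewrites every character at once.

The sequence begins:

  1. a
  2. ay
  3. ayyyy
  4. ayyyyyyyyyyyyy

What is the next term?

φ(ayyyyyyyyyyyyy) expands symbol-by-symbol to ay yyy yyy yyy yyy yyy yyy yyy yyy yyy yyy yyy yyy yyy; joining the 14 pieces gives the next term.

ayyyyyyyyyyyyyyyyyyyyyyyyyyyyyyyyyyyyyyyy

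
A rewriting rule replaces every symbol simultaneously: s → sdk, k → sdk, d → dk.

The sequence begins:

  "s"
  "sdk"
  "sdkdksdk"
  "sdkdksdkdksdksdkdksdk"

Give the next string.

Replace each of the 21 characters of sdkdksdkdksdksdkdksdk in place — sdk dk sdk dk sdk sdk dk sdk dk sdk sdk dk sdk sdk dk sdk dk sdk sdk dk sdk — and concatenate.

sdkdksdkdksdksdkdksdkdksdksdkdksdksdkdksdkdksdksdkdksdk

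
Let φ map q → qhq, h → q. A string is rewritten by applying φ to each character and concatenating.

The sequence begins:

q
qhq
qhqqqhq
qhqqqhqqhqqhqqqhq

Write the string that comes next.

qhqqqhqqhqqhqqqhqqhqqqhqqhqqqhqqhqqhqqqhq

Replace each of the 17 characters of qhqqqhqqhqqhqqqhq in place — qhq q qhq qhq qhq q qhq qhq q qhq qhq q qhq qhq qhq q qhq — and concatenate.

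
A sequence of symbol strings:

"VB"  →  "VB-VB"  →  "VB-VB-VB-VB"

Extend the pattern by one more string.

VB-VB-VB-VB-VB-VB-VB-VB

Each string is two copies of the previous one joined by '-'.
So the next term is two copies of VB-VB-VB-VB with '-' between the halves.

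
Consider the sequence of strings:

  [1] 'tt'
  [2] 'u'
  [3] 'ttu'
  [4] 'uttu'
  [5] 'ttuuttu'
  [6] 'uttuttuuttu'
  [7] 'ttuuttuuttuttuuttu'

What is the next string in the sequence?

This is a Fibonacci-style word recurrence s(k) = s(k−2)·s(k−1): e.g. tt·u = ttu.
Continuing: uttuttuuttu · ttuuttuuttuttuuttu gives term 8.

uttuttuuttuttuuttuuttuttuuttu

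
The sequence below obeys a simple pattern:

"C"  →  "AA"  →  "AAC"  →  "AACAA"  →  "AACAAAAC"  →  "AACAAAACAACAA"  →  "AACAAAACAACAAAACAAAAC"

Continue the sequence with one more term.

AACAAAACAACAAAACAAAACAACAAAACAACAA

Each term (from the third on) is the previous term followed by the one before it: term 3 = AA·C = AAC.
Continuing: AACAAAACAACAAAACAAAAC · AACAAAACAACAA gives term 8.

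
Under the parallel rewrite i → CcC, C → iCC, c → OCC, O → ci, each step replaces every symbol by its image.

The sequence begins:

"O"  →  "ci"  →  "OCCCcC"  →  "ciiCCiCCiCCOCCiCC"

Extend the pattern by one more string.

Replace each of the 17 characters of ciiCCiCCiCCOCCiCC in place — OCC CcC CcC iCC iCC CcC iCC iCC CcC iCC iCC ci iCC iCC CcC iCC iCC — and concatenate.

OCCCcCCcCiCCiCCCcCiCCiCCCcCiCCiCCciiCCiCCCcCiCCiCC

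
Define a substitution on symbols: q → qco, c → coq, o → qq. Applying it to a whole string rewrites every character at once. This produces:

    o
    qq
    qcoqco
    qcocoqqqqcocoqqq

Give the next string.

Rewriting the 16 symbols of qcocoqqqqcocoqqq one by one yields qco coq qq coq qq qco qco qco qco coq qq coq qq qco qco qco; concatenated:

qcocoqqqcoqqqqcoqcoqcoqcocoqqqcoqqqqcoqcoqco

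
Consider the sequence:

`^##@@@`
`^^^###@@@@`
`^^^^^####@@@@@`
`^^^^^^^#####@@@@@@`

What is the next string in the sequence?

^^^^^^^^^######@@@@@@@

The n-th term is 2n-1 ^'s then n+1 #'s then n+2 @'s (n = 1, 2, …).
At n = 5 the blocks have lengths 9, 6, 7.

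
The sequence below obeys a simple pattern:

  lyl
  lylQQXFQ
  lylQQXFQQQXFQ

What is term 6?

lylQQXFQQQXFQQQXFQQQXFQQQXFQ

Every step adds QQXFQ to the end: s(k+1) = s(k)·QQXFQ.
From lylQQXFQQQXFQ, 3 further steps: lylQQXFQQQXFQ → lylQQXFQQQXFQQQXFQ → lylQQXFQQQXFQQQXFQQQXFQ → (answer).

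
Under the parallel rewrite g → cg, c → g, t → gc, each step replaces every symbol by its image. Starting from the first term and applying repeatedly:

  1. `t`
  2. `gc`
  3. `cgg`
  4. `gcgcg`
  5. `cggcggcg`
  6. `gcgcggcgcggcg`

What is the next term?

Replace each of the 13 characters of gcgcggcgcggcg in place — cg g cg g cg cg g cg g cg cg g cg — and concatenate.

cggcggcgcggcggcgcggcg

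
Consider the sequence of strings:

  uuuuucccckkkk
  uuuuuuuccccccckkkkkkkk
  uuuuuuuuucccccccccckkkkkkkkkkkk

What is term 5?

Reading off run lengths: u runs 5, 7, 9; c runs 4, 7, 10; k runs 4, 8, 12 — each is linear in n (n = 1, 2, …).
For term 5, n = 5, so the run lengths are 13, 16, 20.

uuuuuuuuuuuuucccccccccccccccckkkkkkkkkkkkkkkkkkkk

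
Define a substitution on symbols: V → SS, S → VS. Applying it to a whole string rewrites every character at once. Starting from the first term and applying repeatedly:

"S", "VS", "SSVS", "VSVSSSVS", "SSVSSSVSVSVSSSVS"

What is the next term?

φ(SSVSSSVSVSVSSSVS) expands symbol-by-symbol to VS VS SS VS VS VS SS VS SS VS SS VS VS VS SS VS; joining the 16 pieces gives the next term.

VSVSSSVSVSVSSSVSSSVSSSVSVSVSSSVS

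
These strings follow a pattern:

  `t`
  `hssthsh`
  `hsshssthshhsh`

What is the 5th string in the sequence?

Each term wraps the previous one in hss on the left and hsh on the right.
From hsshssthshhsh, 2 further steps: hsshssthshhsh → hsshsshssthshhshhsh → (answer).

hsshsshsshssthshhshhshhsh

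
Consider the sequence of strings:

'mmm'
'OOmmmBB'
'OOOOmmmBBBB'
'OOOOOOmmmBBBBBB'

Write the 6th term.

Every step adds OO to the front and BB to the end of the previous string.
From OOOOOOmmmBBBBBB, 2 further steps: OOOOOOmmmBBBBBB → OOOOOOOOmmmBBBBBBBB → (answer).

OOOOOOOOOOmmmBBBBBBBBBB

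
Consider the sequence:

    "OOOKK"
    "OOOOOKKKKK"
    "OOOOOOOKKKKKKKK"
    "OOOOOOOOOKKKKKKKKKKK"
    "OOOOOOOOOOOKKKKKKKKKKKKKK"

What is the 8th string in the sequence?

OOOOOOOOOOOOOOOOOKKKKKKKKKKKKKKKKKKKKKKK

The n-th term is 2n+1 O's then 3n-1 K's (n = 1, 2, …).
For term 8, n = 8, so the run lengths are 17, 23.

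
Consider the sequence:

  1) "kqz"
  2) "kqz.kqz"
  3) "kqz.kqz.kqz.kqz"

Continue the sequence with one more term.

Each string is two copies of the previous one joined by '.'.
Doubling kqz.kqz.kqz.kqz with '.' between the halves:

kqz.kqz.kqz.kqz.kqz.kqz.kqz.kqz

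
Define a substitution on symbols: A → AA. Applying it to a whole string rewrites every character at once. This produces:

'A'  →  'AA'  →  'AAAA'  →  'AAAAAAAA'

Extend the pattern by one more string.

Rewriting each symbol of AAAAAAAA: A→AA, A→AA, A→AA, A→AA, A→AA, A→AA, A→AA, A→AA, which concatenates to AA AA AA AA AA AA AA AA.

AAAAAAAAAAAAAAAA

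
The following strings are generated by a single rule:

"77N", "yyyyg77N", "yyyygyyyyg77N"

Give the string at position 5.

yyyygyyyygyyyygyyyyg77N

The strings grow by a fixed prefix yyyyg each time.
From yyyygyyyyg77N, 2 further steps: yyyygyyyyg77N → yyyygyyyygyyyyg77N → (answer).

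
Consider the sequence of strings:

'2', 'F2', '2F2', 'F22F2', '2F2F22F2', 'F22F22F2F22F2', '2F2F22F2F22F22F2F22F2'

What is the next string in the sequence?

F22F22F2F22F22F2F22F2F22F22F2F22F2

This is a Fibonacci-style word recurrence s(k) = s(k−2)·s(k−1): e.g. 2·F2 = 2F2.
The next term joins F22F22F2F22F2 and 2F2F22F2F22F22F2F22F2.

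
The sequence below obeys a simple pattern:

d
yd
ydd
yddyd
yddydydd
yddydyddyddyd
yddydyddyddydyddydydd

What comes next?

yddydyddyddydyddydyddyddydyddyddyd

This is a Fibonacci-style word recurrence s(k) = s(k−1)·s(k−2): e.g. yd·d = ydd.
Continuing: yddydyddyddydyddydydd · yddydyddyddyd gives term 8.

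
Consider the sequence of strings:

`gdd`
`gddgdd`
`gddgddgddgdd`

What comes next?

gddgddgddgddgddgddgddgdd

s(k+1) = s(k)·s(k) — each term doubles the last.
One more doubling of gddgddgddgdd gives the answer.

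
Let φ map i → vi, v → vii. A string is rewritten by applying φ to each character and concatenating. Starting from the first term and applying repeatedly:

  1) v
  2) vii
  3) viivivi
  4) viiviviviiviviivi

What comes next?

viiviviviiviviiviviiviviviiviviiviviviivi

φ(viiviviviiviviivi) expands symbol-by-symbol to vii vi vi vii vi vii vi vii vi vi vii vi vii vi vi vii vi; joining the 17 pieces gives the next term.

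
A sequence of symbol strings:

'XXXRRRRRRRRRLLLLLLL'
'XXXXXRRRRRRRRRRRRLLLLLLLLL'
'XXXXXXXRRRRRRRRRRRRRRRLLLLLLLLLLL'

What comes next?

XXXXXXXXXRRRRRRRRRRRRRRRRRRLLLLLLLLLLLLL

The n-th term is 2n-1 X's then 3n+3 R's then 2n+3 L's, where the shown terms are n = 2, 3, 4.
Setting n = 5 gives 9, 18, 13 characters in each block.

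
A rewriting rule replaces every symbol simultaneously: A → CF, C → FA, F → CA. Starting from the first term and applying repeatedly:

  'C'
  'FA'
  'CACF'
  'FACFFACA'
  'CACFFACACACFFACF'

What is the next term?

φ(CACFFACACACFFACF) expands symbol-by-symbol to FA CF FA CA CA CF FA CF FA CF FA CA CA CF FA CA; joining the 16 pieces gives the next term.

FACFFACACACFFACFFACFFACACACFFACA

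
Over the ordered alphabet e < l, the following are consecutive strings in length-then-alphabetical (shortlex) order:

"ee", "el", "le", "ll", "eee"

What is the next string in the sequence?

Find the rightmost character of eee below l, bump it to the next letter, and reset everything to its right to e.

eel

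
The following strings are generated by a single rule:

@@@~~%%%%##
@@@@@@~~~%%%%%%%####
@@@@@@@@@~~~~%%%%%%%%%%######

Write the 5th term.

@@@@@@@@@@@@@@@~~~~~~%%%%%%%%%%%%%%%%##########

The n-th term is 3n @'s then n+1 ~'s then 3n+1 %'s then 2n #'s (n = 1, 2, …).
At n = 5 the blocks have lengths 15, 6, 16, 10.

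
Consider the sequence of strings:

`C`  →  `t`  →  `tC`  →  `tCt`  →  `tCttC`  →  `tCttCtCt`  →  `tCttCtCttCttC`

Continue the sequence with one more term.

tCttCtCttCttCtCttCtCt

From term 3 onward, concatenate the last term with the second-to-last: t·C = tC, tC·t = tCt, …
The next term joins tCttCtCttCttC and tCttCtCt.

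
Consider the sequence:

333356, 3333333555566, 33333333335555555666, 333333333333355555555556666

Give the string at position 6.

33333333333333333335555555555555555666666

Each string has the form 3^{3n+1} 5^{3n-2} 6^{n} (n = 1, 2, …).
Setting n = 6 gives 19, 16, 6 characters in each block.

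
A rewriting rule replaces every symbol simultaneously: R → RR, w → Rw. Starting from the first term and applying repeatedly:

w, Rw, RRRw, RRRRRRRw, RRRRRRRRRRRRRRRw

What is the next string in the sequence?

Replace each of the 16 characters of RRRRRRRRRRRRRRRw in place — RR RR RR RR RR RR RR RR RR RR RR RR RR RR RR Rw — and concatenate.

RRRRRRRRRRRRRRRRRRRRRRRRRRRRRRRw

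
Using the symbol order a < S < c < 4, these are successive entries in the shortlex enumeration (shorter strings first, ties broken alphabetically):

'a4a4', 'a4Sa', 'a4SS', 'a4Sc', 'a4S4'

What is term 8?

a4cc

Stepping forward 3 times from a4S4: a4S4 → a4ca → a4cS, then the target.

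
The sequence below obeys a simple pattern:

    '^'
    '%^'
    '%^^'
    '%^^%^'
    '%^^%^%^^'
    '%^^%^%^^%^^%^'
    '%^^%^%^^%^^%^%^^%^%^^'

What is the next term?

This is a Fibonacci-style word recurrence s(k) = s(k−1)·s(k−2): e.g. %^·^ = %^^.
So term 8 is %^^%^%^^%^^%^%^^%^%^^·%^^%^%^^%^^%^.

%^^%^%^^%^^%^%^^%^%^^%^^%^%^^%^^%^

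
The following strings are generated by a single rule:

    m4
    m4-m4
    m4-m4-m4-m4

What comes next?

s(k+1) = s(k)·-·s(k) — each term doubles the last with '-' between the halves.
So the next term is two copies of m4-m4-m4-m4 with '-' between the halves.

m4-m4-m4-m4-m4-m4-m4-m4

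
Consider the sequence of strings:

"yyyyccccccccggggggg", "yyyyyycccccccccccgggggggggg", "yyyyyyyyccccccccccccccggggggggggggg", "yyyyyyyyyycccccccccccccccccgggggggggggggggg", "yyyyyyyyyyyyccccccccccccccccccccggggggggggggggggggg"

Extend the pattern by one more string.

Reading off run lengths: y runs 4, 6, 8, 10, 12; c runs 8, 11, 14, 17, 20; g runs 7, 10, 13, 16, 19 — each is linear in n, where the shown terms are n = 3, 4, 5, 6, 7.
Setting n = 8 gives 14, 23, 22 characters in each block.

yyyyyyyyyyyyyycccccccccccccccccccccccgggggggggggggggggggggg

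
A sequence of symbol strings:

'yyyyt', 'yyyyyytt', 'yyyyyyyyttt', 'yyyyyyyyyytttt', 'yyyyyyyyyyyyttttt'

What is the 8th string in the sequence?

Reading off run lengths: y runs 4, 6, 8, 10, 12; t runs 1, 2, 3, 4, 5 — each is linear in n, where the shown terms are n = 2, 3, 4, 5, 6.
Setting n = 9 gives 18, 8 characters in each block.

yyyyyyyyyyyyyyyyyytttttttt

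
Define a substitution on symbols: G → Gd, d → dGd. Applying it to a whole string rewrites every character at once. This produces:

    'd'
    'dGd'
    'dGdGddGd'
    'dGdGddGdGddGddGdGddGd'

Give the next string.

dGdGddGdGddGddGdGddGdGddGddGdGddGddGdGddGdGddGddGdGddGd

φ(dGdGddGdGddGddGdGddGd) expands symbol-by-symbol to dGd Gd dGd Gd dGd dGd Gd dGd Gd dGd dGd Gd dGd dGd Gd dGd Gd dGd dGd Gd dGd; joining the 21 pieces gives the next term.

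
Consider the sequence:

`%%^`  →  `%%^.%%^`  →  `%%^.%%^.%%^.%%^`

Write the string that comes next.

s(k+1) = s(k)·.·s(k) — each term doubles the last with '.' between the halves.
Doubling %%^.%%^.%%^.%%^ with '.' between the halves:

%%^.%%^.%%^.%%^.%%^.%%^.%%^.%%^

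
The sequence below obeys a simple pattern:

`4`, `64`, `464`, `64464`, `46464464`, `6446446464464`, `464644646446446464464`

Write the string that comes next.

6446446464464464644646446446464464

Each term (from the third on) is the two preceding terms concatenated in order: term 3 = 4·64 = 464.
Continuing: 6446446464464 · 464644646446446464464 gives term 8.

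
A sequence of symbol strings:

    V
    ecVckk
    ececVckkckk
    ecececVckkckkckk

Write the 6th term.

s(k+1) = ec·s(k)·ckk, so each term gains ec as a prefix and ckk as a suffix.
From ecececVckkckkckk, 2 further steps: ecececVckkckkckk → ececececVckkckkckkckk → (answer).

ecececececVckkckkckkckkckk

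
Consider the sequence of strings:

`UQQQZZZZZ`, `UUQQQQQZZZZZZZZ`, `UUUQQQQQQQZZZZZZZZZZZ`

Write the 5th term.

UUUUUQQQQQQQQQQQZZZZZZZZZZZZZZZZZ

Each string has the form U^{n} Q^{2n+1} Z^{3n+2} (n = 1, 2, …).
For term 5, n = 5, so the run lengths are 5, 11, 17.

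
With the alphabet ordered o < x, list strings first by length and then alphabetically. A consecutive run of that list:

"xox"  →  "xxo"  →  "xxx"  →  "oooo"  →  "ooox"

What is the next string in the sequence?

Treat ooox as a base-2 numeral over the given alphabet and add one, carrying through any trailing x's.

ooxo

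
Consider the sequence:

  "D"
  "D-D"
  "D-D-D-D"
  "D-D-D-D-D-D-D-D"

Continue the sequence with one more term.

D-D-D-D-D-D-D-D-D-D-D-D-D-D-D-D

Each string is two copies of the previous one joined by '-'.
So the next term is two copies of D-D-D-D-D-D-D-D with '-' between the halves.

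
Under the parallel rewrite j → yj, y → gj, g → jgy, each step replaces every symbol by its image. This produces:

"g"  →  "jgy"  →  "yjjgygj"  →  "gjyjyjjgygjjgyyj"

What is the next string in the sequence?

Rewriting the 16 symbols of gjyjyjjgygjjgyyj one by one yields jgy yj gj yj gj yj yj jgy gj jgy yj yj jgy gj gj yj; concatenated:

jgyyjgjyjgjyjyjjgygjjgyyjyjjgygjgjyj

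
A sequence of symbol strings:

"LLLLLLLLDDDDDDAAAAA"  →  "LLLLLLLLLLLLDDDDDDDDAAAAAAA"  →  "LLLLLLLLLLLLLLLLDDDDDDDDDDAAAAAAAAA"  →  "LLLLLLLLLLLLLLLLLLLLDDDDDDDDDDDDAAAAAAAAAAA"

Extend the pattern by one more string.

LLLLLLLLLLLLLLLLLLLLLLLLDDDDDDDDDDDDDDAAAAAAAAAAAAA

Reading off run lengths: L runs 8, 12, 16, 20; D runs 6, 8, 10, 12; A runs 5, 7, 9, 11 — each is linear in n, where the shown terms are n = 2, 3, 4, 5.
Setting n = 6 gives 24, 14, 13 characters in each block.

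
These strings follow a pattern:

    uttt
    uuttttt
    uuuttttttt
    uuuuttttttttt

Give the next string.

Term n consists of n u's, followed by 2n+1 t's (n = 1, 2, …).
Setting n = 5 gives 5, 11 characters in each block.

uuuuuttttttttttt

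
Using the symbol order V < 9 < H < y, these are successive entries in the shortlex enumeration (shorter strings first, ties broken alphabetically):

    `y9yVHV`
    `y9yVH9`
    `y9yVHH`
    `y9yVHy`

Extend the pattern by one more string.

Treat y9yVHy as a base-4 numeral over the given alphabet and add one, carrying through any trailing y's.

y9yVyV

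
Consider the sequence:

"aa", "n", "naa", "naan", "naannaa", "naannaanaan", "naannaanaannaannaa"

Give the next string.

naannaanaannaannaanaannaanaan

This is a Fibonacci-style word recurrence s(k) = s(k−1)·s(k−2): e.g. n·aa = naa.
So term 8 is naannaanaannaannaa·naannaanaan.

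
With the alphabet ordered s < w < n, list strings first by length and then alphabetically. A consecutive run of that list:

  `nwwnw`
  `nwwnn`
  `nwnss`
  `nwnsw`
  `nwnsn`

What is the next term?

nwnws

Treat nwnsn as a base-3 numeral over the given alphabet and add one, carrying through any trailing n's.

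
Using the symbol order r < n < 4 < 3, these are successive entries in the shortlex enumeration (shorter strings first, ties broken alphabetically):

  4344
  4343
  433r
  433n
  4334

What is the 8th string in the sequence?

Stepping forward 3 times from 4334: 4334 → 4333 → 3rrr, then the target.

3rrn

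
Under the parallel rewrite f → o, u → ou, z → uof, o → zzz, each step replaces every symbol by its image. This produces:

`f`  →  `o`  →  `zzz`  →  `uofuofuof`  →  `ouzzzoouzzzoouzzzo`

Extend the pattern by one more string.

Applying the rule to each of the 18 symbols of ouzzzoouzzzoouzzzo gives the pieces zzz ou uof uof uof zzz zzz ou uof uof uof zzz zzz ou uof uof uof zzz, which concatenate to the answer.

zzzouuofuofuofzzzzzzouuofuofuofzzzzzzouuofuofuofzzz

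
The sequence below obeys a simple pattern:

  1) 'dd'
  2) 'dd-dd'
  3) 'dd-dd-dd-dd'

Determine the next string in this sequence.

Every step duplicates the string with '-' between the halves.
Doubling dd-dd-dd-dd with '-' between the halves:

dd-dd-dd-dd-dd-dd-dd-dd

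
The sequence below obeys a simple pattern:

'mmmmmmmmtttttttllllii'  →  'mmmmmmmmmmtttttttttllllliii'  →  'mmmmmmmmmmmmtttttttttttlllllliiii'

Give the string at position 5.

mmmmmmmmmmmmmmmmtttttttttttttttlllllllliiiiii

Term n consists of 2n+2 m's, followed by 2n+1 t's, followed by n+1 l's, followed by n-1 i's, where the shown terms are n = 3, 4, 5.
Setting n = 7 gives 16, 15, 8, 6 characters in each block.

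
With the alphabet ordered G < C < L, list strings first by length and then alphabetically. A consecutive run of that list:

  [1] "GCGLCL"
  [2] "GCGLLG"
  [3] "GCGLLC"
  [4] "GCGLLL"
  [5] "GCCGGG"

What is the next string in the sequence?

GCCGGC

Treat GCCGGG as a base-3 numeral over the given alphabet and add one, carrying through any trailing L's.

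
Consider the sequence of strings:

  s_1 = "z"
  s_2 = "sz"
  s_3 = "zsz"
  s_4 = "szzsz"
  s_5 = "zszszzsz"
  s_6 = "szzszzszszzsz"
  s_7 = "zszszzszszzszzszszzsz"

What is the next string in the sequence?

szzszzszszzszzszszzszszzszzszszzsz

This is a Fibonacci-style word recurrence s(k) = s(k−2)·s(k−1): e.g. z·sz = zsz.
The next term joins szzszzszszzsz and zszszzszszzszzszszzsz.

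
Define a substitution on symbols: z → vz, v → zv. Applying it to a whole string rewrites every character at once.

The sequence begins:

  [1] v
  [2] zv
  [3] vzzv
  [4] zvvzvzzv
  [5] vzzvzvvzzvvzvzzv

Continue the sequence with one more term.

Replace each of the 16 characters of vzzvzvvzzvvzvzzv in place — zv vz vz zv vz zv zv vz vz zv zv vz zv vz vz zv — and concatenate.

zvvzvzzvvzzvzvvzvzzvzvvzzvvzvzzv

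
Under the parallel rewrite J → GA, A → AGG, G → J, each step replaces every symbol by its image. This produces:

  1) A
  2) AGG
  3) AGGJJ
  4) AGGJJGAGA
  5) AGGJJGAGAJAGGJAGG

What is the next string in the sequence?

AGGJJGAGAJAGGJAGGGAAGGJJGAAGGJJ

Applying the rule to each of the 17 symbols of AGGJJGAGAJAGGJAGG gives the pieces AGG J J GA GA J AGG J AGG GA AGG J J GA AGG J J, which concatenate to the answer.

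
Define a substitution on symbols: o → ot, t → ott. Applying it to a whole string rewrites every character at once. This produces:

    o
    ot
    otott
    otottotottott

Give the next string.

Rewriting the 13 symbols of otottotottott one by one yields ot ott ot ott ott ot ott ot ott ott ot ott ott; concatenated:

otottotottottotottotottottotottott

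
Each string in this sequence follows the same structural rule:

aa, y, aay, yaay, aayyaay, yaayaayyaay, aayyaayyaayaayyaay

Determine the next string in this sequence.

Each term (from the third on) is the two preceding terms concatenated in order: term 3 = aa·y = aay.
The next term joins yaayaayyaay and aayyaayyaayaayyaay.

yaayaayyaayaayyaayyaayaayyaay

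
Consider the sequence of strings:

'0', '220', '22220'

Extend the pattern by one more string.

2222220

Every step adds 22 at the front: s(k+1) = 22·s(k).
One more step from 22220 gives the answer.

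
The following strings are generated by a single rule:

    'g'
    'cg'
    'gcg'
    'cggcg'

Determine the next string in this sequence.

gcgcggcg

From term 3 onward, concatenate the second-to-last term with the last: g·cg = gcg, cg·gcg = cggcg, …
The next term joins gcg and cggcg.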